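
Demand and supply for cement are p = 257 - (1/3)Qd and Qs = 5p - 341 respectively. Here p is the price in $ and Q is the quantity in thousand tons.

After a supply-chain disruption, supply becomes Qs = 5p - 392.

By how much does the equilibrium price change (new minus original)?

+6.375

Before the shock: 771 - 3p = 5p - 341 ⇒ 1112 = 8p ⇒ p = 139, Q = 354.
After the shift, demand is Qd = 771 - 3p and supply is Qs = 5p - 392.
Clearing the new market: 771 - 3p = 5p - 392, so p = 145.375 and Q = 334.875.
Δp = 145.375 − 139 = +6.375.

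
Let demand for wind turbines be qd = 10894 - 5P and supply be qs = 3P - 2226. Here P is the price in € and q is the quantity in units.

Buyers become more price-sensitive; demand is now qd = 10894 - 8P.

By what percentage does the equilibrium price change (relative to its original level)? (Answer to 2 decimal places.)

-27.27

Original equilibrium: 10894 - 5P = 3P - 2226 gives 13120 = 8P, so P = 1640 and q = 2694.
The shock moves the curves to qd = 10894 - 8P and qs = 3P - 2226.
New equilibrium: 10894 - 8P = 3P - 2226 ⇒ 13120 = 11P ⇒ P = 13120/11 ≈ 1192.7273, q = 14874/11 ≈ 1352.1818.
%ΔP = (1192.7273 − 1640) / 1640 × 100 = -27.27%.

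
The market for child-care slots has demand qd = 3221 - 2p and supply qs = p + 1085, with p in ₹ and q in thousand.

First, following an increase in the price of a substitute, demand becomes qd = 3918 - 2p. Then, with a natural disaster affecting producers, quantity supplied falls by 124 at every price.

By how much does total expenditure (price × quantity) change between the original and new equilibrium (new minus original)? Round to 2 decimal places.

+639300.44

Before the shock: 3221 - 2p = p + 1085 ⇒ 2136 = 3p ⇒ p = 712, q = 1797.
After the shift, demand is qd = 3918 - 2p and supply is qs = p + 961.
Equate the new curves: 3918 - 2p = p + 961, giving 2957 = 3p, p = 2957/3 ≈ 985.6667, q = 5840/3 ≈ 1946.6667.
Expenditure moves from 712×1797 = 1279464 to 985.6667×1946.6667 = 1918764.4444; change = +639300.44.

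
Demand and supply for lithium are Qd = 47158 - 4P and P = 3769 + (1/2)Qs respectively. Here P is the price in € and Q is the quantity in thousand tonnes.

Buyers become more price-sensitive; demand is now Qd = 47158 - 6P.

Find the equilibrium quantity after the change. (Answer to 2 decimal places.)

Original equilibrium: 47158 - 4P = 2P - 7538 gives 54696 = 6P, so P = 9116 and Q = 10694.
The new curves are Qd = 47158 - 6P (demand) and Qs = 2P - 7538 (supply).
Clearing the new market: 47158 - 6P = 2P - 7538, so P = 6837 and Q = 6136.

6136.00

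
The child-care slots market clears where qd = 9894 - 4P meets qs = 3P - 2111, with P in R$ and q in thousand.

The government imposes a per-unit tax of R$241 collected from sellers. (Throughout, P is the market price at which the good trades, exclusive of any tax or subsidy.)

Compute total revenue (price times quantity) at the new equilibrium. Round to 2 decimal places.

4765467.10

Original equilibrium: 9894 - 4P = 3P - 2111 gives 12005 = 7P, so P = 1715 and q = 3034.
Since sellers keep the price net of the tax, the effective supply curve becomes qs = 3P - 2834.
New equilibrium: 9894 - 4P = 3P - 2834 ⇒ 12728 = 7P ⇒ P = 12728/7 ≈ 1818.2857, q = 18346/7 ≈ 2620.8571.
New expenditure = 1818.2857 × 2620.8571 = 4765467.10.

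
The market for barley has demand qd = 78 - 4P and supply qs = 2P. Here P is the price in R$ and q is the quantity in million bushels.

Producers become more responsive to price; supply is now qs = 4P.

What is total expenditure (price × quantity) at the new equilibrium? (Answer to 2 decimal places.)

380.25

Original equilibrium: 78 - 4P = 2P gives 78 = 6P, so P = 13 and q = 26.
The new curves are qd = 78 - 4P (demand) and qs = 4P (supply).
Clearing the new market: 78 - 4P = 4P, so P = 9.75 and q = 39.
New expenditure = 9.75 × 39 = 380.25.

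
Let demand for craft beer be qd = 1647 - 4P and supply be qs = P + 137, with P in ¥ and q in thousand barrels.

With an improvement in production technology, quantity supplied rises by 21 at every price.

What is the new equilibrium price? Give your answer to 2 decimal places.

Solve the original market: 1647 - 4P = P + 137, hence P = 302 and q = 439.
With the change applied: demand qd = 1647 - 4P, supply qs = P + 158.
Clearing the new market: 1647 - 4P = P + 158, so P = 297.8 and q = 455.8.

297.80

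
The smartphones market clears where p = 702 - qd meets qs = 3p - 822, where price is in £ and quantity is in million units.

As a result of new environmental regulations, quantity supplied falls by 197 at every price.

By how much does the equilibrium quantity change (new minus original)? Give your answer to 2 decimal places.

-49.25

Before the shock: 702 - p = 3p - 822 ⇒ 1524 = 4p ⇒ p = 381, q = 321.
After the shift, demand is qd = 702 - p and supply is qs = 3p - 1019.
Clearing the new market: 702 - p = 3p - 1019, so p = 430.25 and q = 271.75.
Δq = 271.75 − 321 = -49.25.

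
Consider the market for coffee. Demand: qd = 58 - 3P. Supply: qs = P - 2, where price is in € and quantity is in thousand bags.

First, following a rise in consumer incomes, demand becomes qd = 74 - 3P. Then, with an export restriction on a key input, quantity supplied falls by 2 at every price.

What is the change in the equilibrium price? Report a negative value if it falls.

+4.5

Solve the original market: 58 - 3P = P - 2, hence P = 15 and q = 13.
After the shift, demand is qd = 74 - 3P and supply is qs = P - 4.
Setting them equal: 74 - 3P = P - 4 → 78 = 4P, so P = 19.5 and q = 15.5.
ΔP = 19.5 − 15 = +4.5.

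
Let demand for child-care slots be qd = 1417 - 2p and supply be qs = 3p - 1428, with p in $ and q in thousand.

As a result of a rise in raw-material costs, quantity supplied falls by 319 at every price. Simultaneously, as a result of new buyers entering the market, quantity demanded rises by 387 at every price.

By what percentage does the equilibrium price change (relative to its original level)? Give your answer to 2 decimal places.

Initially, 1417 - 2p = 3p - 1428, so 2845 = 5p and p = 569, q = 279.
The new curves are qd = 1804 - 2p (demand) and qs = 3p - 1747 (supply).
Equate the new curves: 1804 - 2p = 3p - 1747, giving 3551 = 5p, p = 710.2, q = 383.6.
%Δp = (710.2 − 569) / 569 × 100 = +24.82%.

+24.82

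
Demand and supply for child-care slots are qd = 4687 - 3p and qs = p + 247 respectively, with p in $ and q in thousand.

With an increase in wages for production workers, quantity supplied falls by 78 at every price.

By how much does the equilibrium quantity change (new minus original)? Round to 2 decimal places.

Initially, 4687 - 3p = p + 247, so 4440 = 4p and p = 1110, q = 1357.
The shock moves the curves to qd = 4687 - 3p and qs = p + 169.
Equate the new curves: 4687 - 3p = p + 169, giving 4518 = 4p, p = 1129.5, q = 1298.5.
Δq = 1298.5 − 1357 = -58.50.

-58.50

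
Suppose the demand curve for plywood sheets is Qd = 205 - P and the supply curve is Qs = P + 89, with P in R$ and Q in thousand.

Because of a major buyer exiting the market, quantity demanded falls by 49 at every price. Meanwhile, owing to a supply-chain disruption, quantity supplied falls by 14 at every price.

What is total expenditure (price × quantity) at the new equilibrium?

4677.75

Original equilibrium: 205 - P = P + 89 gives 116 = 2P, so P = 58 and Q = 147.
With the change applied: demand Qd = 156 - P, supply Qs = P + 75.
Equate the new curves: 156 - P = P + 75, giving 81 = 2P, P = 40.5, Q = 115.5.
New expenditure = 40.5 × 115.5 = 4677.75.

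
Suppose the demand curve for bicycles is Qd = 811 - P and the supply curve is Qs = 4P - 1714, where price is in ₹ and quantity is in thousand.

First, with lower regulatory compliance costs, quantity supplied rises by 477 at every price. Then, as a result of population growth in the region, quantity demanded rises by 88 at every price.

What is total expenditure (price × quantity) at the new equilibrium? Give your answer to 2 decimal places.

Before the shock: 811 - P = 4P - 1714 ⇒ 2525 = 5P ⇒ P = 505, Q = 306.
The new curves are Qd = 899 - P (demand) and Qs = 4P - 1237 (supply).
Equate the new curves: 899 - P = 4P - 1237, giving 2136 = 5P, P = 427.2, Q = 471.8.
New expenditure = 427.2 × 471.8 = 201552.96.

201552.96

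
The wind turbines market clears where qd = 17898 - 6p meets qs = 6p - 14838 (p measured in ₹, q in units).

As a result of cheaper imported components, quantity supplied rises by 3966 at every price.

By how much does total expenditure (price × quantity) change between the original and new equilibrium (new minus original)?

Initially, 17898 - 6p = 6p - 14838, so 32736 = 12p and p = 2728, q = 1530.
The shock moves the curves to qd = 17898 - 6p and qs = 6p - 10872.
Setting them equal: 17898 - 6p = 6p - 10872 → 28770 = 12p, so p = 2397.5 and q = 3513.
Expenditure moves from 2728×1530 = 4173840 to 2397.5×3513 = 8422417.5; change = +4248577.5.

+4248577.5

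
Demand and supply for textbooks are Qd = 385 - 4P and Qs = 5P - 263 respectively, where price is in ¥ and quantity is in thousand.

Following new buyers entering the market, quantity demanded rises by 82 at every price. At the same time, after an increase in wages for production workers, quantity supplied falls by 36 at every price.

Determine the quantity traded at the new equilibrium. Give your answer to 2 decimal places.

126.56

Before the shock: 385 - 4P = 5P - 263 ⇒ 648 = 9P ⇒ P = 72, Q = 97.
With the change applied: demand Qd = 467 - 4P, supply Qs = 5P - 299.
Equate the new curves: 467 - 4P = 5P - 299, giving 766 = 9P, P = 766/9 ≈ 85.1111, Q = 1139/9 ≈ 126.5556.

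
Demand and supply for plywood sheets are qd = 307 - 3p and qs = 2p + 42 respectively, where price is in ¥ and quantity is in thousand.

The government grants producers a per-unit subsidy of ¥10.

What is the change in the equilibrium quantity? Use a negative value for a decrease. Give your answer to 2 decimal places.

+12.00

Solve the original market: 307 - 3p = 2p + 42, hence p = 53 and q = 148.
Since sellers receive the price plus the subsidy, the effective supply curve becomes qs = 2p + 62.
Setting them equal: 307 - 3p = 2p + 62 → 245 = 5p, so p = 49 and q = 160.
Δq = 160 − 148 = +12.00.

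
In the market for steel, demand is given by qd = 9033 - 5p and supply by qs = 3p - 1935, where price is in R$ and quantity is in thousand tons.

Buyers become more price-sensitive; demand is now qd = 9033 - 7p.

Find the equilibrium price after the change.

1096.8

Before the shock: 9033 - 5p = 3p - 1935 ⇒ 10968 = 8p ⇒ p = 1371, q = 2178.
The shock moves the curves to qd = 9033 - 7p and qs = 3p - 1935.
New equilibrium: 9033 - 7p = 3p - 1935 ⇒ 10968 = 10p ⇒ p = 1096.8, q = 1355.4.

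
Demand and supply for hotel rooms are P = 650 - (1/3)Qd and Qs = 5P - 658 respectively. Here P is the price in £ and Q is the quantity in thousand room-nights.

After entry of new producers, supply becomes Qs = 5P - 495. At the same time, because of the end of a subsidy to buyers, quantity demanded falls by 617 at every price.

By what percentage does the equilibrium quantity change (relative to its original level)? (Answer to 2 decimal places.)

-33.38

Original equilibrium: 1950 - 3P = 5P - 658 gives 2608 = 8P, so P = 326 and Q = 972.
After the shift, demand is Qd = 1333 - 3P and supply is Qs = 5P - 495.
Equate the new curves: 1333 - 3P = 5P - 495, giving 1828 = 8P, P = 228.5, Q = 647.5.
%ΔQ = (647.5 − 972) / 972 × 100 = -33.38%.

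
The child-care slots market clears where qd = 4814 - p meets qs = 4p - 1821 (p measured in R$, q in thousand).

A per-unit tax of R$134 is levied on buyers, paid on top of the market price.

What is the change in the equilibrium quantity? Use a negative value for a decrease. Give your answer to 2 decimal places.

-107.20

Before the shock: 4814 - p = 4p - 1821 ⇒ 6635 = 5p ⇒ p = 1327, q = 3487.
Since buyers pay the price plus the tax, the effective demand curve becomes qd = 4680 - p.
Setting them equal: 4680 - p = 4p - 1821 → 6501 = 5p, so p = 1300.2 and q = 3379.8.
Δq = 3379.8 − 3487 = -107.20.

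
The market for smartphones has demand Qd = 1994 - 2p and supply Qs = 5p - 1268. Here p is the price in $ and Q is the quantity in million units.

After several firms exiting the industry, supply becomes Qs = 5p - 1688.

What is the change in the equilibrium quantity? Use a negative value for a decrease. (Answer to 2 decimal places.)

Original equilibrium: 1994 - 2p = 5p - 1268 gives 3262 = 7p, so p = 466 and Q = 1062.
After the shift, demand is Qd = 1994 - 2p and supply is Qs = 5p - 1688.
New equilibrium: 1994 - 2p = 5p - 1688 ⇒ 3682 = 7p ⇒ p = 526, Q = 942.
ΔQ = 942 − 1062 = -120.00.

-120.00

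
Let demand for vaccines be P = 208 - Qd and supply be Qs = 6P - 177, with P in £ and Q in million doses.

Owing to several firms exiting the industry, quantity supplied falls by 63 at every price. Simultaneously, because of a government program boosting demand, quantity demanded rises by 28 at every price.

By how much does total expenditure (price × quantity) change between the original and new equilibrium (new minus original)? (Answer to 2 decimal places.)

Before the shock: 208 - P = 6P - 177 ⇒ 385 = 7P ⇒ P = 55, Q = 153.
The new curves are Qd = 236 - P (demand) and Qs = 6P - 240 (supply).
Setting them equal: 236 - P = 6P - 240 → 476 = 7P, so P = 68 and Q = 168.
Expenditure moves from 55×153 = 8415 to 68×168 = 11424; change = +3009.00.

+3009.00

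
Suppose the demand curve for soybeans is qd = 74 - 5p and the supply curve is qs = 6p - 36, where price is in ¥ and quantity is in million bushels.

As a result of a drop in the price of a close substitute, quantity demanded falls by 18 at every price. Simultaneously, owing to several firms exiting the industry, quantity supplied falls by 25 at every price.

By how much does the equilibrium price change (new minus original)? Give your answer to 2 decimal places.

+0.64

Solve the original market: 74 - 5p = 6p - 36, hence p = 10 and q = 24.
After the shift, demand is qd = 56 - 5p and supply is qs = 6p - 61.
Setting them equal: 56 - 5p = 6p - 61 → 117 = 11p, so p = 117/11 ≈ 10.6364 and q = 31/11 ≈ 2.8182.
Δp = 10.6364 − 10 = +0.64.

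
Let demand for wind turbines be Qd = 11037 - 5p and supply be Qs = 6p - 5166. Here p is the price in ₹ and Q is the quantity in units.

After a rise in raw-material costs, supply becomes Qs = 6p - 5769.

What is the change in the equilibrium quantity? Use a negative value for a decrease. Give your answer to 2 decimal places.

-274.09

Before the shock: 11037 - 5p = 6p - 5166 ⇒ 16203 = 11p ⇒ p = 1473, Q = 3672.
The new curves are Qd = 11037 - 5p (demand) and Qs = 6p - 5769 (supply).
Clearing the new market: 11037 - 5p = 6p - 5769, so p = 16806/11 ≈ 1527.8182 and Q = 37377/11 ≈ 3397.9091.
ΔQ = 3397.9091 − 3672 = -274.09.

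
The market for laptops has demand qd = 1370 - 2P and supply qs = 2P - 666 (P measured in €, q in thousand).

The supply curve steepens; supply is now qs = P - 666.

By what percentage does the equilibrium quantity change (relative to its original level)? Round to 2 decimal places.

Original equilibrium: 1370 - 2P = 2P - 666 gives 2036 = 4P, so P = 509 and q = 352.
The new curves are qd = 1370 - 2P (demand) and qs = P - 666 (supply).
Setting them equal: 1370 - 2P = P - 666 → 2036 = 3P, so P = 2036/3 ≈ 678.6667 and q = 38/3 ≈ 12.6667.
%Δq = (12.6667 − 352) / 352 × 100 = -96.40%.

-96.40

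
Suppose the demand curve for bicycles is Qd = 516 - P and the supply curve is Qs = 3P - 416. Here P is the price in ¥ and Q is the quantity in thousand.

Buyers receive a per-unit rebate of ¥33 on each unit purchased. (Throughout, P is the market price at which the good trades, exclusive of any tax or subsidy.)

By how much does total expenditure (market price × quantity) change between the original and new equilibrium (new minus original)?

Initially, 516 - P = 3P - 416, so 932 = 4P and P = 233, Q = 283.
Since buyers' out-of-pocket price is the market price minus the rebate, the effective demand curve becomes Qd = 549 - P.
Clearing the new market: 549 - P = 3P - 416, so P = 241.25 and Q = 307.75.
Expenditure moves from 233×283 = 65939 to 241.25×307.75 = 74244.6875; change = +8305.6875.

+8305.6875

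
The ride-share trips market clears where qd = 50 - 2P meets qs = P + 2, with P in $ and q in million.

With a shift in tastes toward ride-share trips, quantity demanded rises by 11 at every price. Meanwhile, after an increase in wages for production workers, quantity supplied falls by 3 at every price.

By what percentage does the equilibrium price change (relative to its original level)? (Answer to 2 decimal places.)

+29.17

Solve the original market: 50 - 2P = P + 2, hence P = 16 and q = 18.
With the change applied: demand qd = 61 - 2P, supply qs = P - 1.
Equate the new curves: 61 - 2P = P - 1, giving 62 = 3P, P = 62/3 ≈ 20.6667, q = 59/3 ≈ 19.6667.
%ΔP = (20.6667 − 16) / 16 × 100 = +29.17%.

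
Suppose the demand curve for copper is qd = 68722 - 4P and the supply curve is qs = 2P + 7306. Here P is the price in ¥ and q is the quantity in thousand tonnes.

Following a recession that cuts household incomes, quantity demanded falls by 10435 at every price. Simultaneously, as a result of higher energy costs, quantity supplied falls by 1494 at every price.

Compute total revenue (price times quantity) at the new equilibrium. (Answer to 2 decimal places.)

Initially, 68722 - 4P = 2P + 7306, so 61416 = 6P and P = 10236, q = 27778.
The new curves are qd = 58287 - 4P (demand) and qs = 2P + 5812 (supply).
Equate the new curves: 58287 - 4P = 2P + 5812, giving 52475 = 6P, P = 52475/6 ≈ 8745.8333, q = 69911/3 ≈ 23303.6667.
New expenditure = 8745.8333 × 23303.6667 = 203809984.72.

203809984.72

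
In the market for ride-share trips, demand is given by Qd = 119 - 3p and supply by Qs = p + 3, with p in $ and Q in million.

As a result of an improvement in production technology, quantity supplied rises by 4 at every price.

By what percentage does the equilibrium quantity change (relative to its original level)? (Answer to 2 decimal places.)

Initially, 119 - 3p = p + 3, so 116 = 4p and p = 29, Q = 32.
The new curves are Qd = 119 - 3p (demand) and Qs = p + 7 (supply).
New equilibrium: 119 - 3p = p + 7 ⇒ 112 = 4p ⇒ p = 28, Q = 35.
%ΔQ = (35 − 32) / 32 × 100 = +9.38%.

+9.38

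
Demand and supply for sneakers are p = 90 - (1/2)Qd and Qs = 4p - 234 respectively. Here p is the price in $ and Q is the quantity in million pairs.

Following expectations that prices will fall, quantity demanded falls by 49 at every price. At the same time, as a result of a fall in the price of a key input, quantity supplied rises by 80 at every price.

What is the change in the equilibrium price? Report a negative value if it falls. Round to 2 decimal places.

Original equilibrium: 180 - 2p = 4p - 234 gives 414 = 6p, so p = 69 and Q = 42.
After the shift, demand is Qd = 131 - 2p and supply is Qs = 4p - 154.
Setting them equal: 131 - 2p = 4p - 154 → 285 = 6p, so p = 47.5 and Q = 36.
Δp = 47.5 − 69 = -21.50.

-21.50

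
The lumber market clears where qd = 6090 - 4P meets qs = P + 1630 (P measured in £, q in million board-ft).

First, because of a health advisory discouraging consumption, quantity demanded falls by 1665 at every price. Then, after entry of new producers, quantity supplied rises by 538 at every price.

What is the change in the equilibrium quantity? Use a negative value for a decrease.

Before the shock: 6090 - 4P = P + 1630 ⇒ 4460 = 5P ⇒ P = 892, q = 2522.
The shock moves the curves to qd = 4425 - 4P and qs = P + 2168.
New equilibrium: 4425 - 4P = P + 2168 ⇒ 2257 = 5P ⇒ P = 451.4, q = 2619.4.
Δq = 2619.4 − 2522 = +97.4.

+97.4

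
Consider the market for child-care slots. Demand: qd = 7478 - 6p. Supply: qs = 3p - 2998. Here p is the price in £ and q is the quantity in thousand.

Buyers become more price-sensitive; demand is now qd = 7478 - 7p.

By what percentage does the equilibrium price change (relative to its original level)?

-10

Before the shock: 7478 - 6p = 3p - 2998 ⇒ 10476 = 9p ⇒ p = 1164, q = 494.
The new curves are qd = 7478 - 7p (demand) and qs = 3p - 2998 (supply).
New equilibrium: 7478 - 7p = 3p - 2998 ⇒ 10476 = 10p ⇒ p = 1047.6, q = 144.8.
%Δp = (1047.6 − 1164) / 1164 × 100 = -10%.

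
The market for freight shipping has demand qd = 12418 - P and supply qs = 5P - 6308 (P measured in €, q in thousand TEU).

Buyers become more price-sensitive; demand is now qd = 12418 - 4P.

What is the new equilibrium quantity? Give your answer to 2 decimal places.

4095.33

Solve the original market: 12418 - P = 5P - 6308, hence P = 3121 and q = 9297.
The shock moves the curves to qd = 12418 - 4P and qs = 5P - 6308.
Setting them equal: 12418 - 4P = 5P - 6308 → 18726 = 9P, so P = 6242/3 ≈ 2080.6667 and q = 12286/3 ≈ 4095.3333.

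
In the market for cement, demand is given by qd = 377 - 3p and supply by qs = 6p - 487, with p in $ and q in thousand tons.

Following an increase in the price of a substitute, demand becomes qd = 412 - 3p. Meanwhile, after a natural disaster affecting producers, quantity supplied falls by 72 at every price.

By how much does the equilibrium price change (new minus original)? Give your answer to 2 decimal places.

Before the shock: 377 - 3p = 6p - 487 ⇒ 864 = 9p ⇒ p = 96, q = 89.
With the change applied: demand qd = 412 - 3p, supply qs = 6p - 559.
Setting them equal: 412 - 3p = 6p - 559 → 971 = 9p, so p = 971/9 ≈ 107.8889 and q = 265/3 ≈ 88.3333.
Δp = 107.8889 − 96 = +11.89.

+11.89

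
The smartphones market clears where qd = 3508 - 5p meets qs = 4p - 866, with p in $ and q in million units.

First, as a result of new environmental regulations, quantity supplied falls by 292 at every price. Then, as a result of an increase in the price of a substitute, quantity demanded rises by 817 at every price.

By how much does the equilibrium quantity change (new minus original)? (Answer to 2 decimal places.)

+200.89

Initially, 3508 - 5p = 4p - 866, so 4374 = 9p and p = 486, q = 1078.
With the change applied: demand qd = 4325 - 5p, supply qs = 4p - 1158.
Clearing the new market: 4325 - 5p = 4p - 1158, so p = 5483/9 ≈ 609.2222 and q = 11510/9 ≈ 1278.8889.
Δq = 1278.8889 − 1078 = +200.89.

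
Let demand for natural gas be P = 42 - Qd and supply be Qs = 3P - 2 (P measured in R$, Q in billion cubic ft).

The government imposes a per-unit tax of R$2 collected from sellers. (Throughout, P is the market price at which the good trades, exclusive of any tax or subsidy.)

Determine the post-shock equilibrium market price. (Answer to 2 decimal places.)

Before the shock: 42 - P = 3P - 2 ⇒ 44 = 4P ⇒ P = 11, Q = 31.
Since sellers keep the price net of the tax, the effective supply curve becomes Qs = 3P - 8.
New equilibrium: 42 - P = 3P - 8 ⇒ 50 = 4P ⇒ P = 12.5, Q = 29.5.

12.50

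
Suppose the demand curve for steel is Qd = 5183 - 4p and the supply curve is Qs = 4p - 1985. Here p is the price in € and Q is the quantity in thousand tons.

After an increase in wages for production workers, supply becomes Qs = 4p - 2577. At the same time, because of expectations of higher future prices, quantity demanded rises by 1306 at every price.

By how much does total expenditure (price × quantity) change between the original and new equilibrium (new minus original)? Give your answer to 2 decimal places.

Initially, 5183 - 4p = 4p - 1985, so 7168 = 8p and p = 896, Q = 1599.
The new curves are Qd = 6489 - 4p (demand) and Qs = 4p - 2577 (supply).
Setting them equal: 6489 - 4p = 4p - 2577 → 9066 = 8p, so p = 1133.25 and Q = 1956.
Expenditure moves from 896×1599 = 1432704 to 1133.25×1956 = 2216637; change = +783933.00.

+783933.00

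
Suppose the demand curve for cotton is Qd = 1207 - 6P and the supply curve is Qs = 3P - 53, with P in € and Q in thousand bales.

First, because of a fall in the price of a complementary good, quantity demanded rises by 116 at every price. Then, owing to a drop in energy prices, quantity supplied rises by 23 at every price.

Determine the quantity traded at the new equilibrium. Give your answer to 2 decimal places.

421.00

Original equilibrium: 1207 - 6P = 3P - 53 gives 1260 = 9P, so P = 140 and Q = 367.
After the shift, demand is Qd = 1323 - 6P and supply is Qs = 3P - 30.
Setting them equal: 1323 - 6P = 3P - 30 → 1353 = 9P, so P = 451/3 ≈ 150.3333 and Q = 421.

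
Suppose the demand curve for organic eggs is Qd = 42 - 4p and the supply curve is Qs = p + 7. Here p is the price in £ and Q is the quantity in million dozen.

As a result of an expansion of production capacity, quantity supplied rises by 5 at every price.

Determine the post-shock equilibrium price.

6

Original equilibrium: 42 - 4p = p + 7 gives 35 = 5p, so p = 7 and Q = 14.
The shock moves the curves to Qd = 42 - 4p and Qs = p + 12.
Clearing the new market: 42 - 4p = p + 12, so p = 6 and Q = 18.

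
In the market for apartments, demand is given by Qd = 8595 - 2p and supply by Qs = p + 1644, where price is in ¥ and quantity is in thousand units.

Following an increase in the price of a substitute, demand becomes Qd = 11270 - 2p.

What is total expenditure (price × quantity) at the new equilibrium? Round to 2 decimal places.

Original equilibrium: 8595 - 2p = p + 1644 gives 6951 = 3p, so p = 2317 and Q = 3961.
With the change applied: demand Qd = 11270 - 2p, supply Qs = p + 1644.
Clearing the new market: 11270 - 2p = p + 1644, so p = 9626/3 ≈ 3208.6667 and Q = 14558/3 ≈ 4852.6667.
New expenditure = 3208.6667 × 4852.6667 = 15570589.78.

15570589.78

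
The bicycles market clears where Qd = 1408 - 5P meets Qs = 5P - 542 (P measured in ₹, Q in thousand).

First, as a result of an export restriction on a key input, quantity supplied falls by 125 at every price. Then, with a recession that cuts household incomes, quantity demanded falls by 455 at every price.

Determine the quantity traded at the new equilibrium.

143

Original equilibrium: 1408 - 5P = 5P - 542 gives 1950 = 10P, so P = 195 and Q = 433.
After the shift, demand is Qd = 953 - 5P and supply is Qs = 5P - 667.
Clearing the new market: 953 - 5P = 5P - 667, so P = 162 and Q = 143.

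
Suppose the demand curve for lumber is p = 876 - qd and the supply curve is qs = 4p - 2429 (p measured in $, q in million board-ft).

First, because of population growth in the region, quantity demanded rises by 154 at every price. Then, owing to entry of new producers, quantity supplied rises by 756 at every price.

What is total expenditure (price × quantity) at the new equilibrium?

Solve the original market: 876 - p = 4p - 2429, hence p = 661 and q = 215.
With the change applied: demand qd = 1030 - p, supply qs = 4p - 1673.
Setting them equal: 1030 - p = 4p - 1673 → 2703 = 5p, so p = 540.6 and q = 489.4.
New expenditure = 540.6 × 489.4 = 264569.64.

264569.64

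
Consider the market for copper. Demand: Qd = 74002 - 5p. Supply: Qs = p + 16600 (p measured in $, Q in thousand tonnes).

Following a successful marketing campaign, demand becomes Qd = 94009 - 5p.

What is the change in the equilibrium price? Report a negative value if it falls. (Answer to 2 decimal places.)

Solve the original market: 74002 - 5p = p + 16600, hence p = 9567 and Q = 26167.
The new curves are Qd = 94009 - 5p (demand) and Qs = p + 16600 (supply).
Equate the new curves: 94009 - 5p = p + 16600, giving 77409 = 6p, p = 12901.5, Q = 29501.5.
Δp = 12901.5 − 9567 = +3334.50.

+3334.50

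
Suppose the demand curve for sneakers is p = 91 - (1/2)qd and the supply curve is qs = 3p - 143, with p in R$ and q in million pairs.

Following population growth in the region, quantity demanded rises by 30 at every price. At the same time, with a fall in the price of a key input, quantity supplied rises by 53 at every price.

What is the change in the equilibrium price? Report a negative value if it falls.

-4.6

Original equilibrium: 182 - 2p = 3p - 143 gives 325 = 5p, so p = 65 and q = 52.
With the change applied: demand qd = 212 - 2p, supply qs = 3p - 90.
New equilibrium: 212 - 2p = 3p - 90 ⇒ 302 = 5p ⇒ p = 60.4, q = 91.2.
Δp = 60.4 − 65 = -4.6.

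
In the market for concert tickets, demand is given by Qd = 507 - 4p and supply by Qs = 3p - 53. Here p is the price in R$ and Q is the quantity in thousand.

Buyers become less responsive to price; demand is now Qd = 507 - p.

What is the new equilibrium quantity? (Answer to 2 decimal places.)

367.00

Before the shock: 507 - 4p = 3p - 53 ⇒ 560 = 7p ⇒ p = 80, Q = 187.
The new curves are Qd = 507 - p (demand) and Qs = 3p - 53 (supply).
Clearing the new market: 507 - p = 3p - 53, so p = 140 and Q = 367.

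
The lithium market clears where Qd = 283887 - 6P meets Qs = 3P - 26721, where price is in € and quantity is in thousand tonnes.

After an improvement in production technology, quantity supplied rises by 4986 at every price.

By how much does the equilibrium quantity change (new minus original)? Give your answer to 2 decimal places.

+3324.00

Original equilibrium: 283887 - 6P = 3P - 26721 gives 310608 = 9P, so P = 34512 and Q = 76815.
After the shift, demand is Qd = 283887 - 6P and supply is Qs = 3P - 21735.
Equate the new curves: 283887 - 6P = 3P - 21735, giving 305622 = 9P, P = 33958, Q = 80139.
ΔQ = 80139 − 76815 = +3324.00.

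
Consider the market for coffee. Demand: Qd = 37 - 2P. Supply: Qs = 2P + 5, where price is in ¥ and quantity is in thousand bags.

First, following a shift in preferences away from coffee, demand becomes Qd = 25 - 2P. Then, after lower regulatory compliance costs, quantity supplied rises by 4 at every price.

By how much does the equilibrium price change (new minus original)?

Original equilibrium: 37 - 2P = 2P + 5 gives 32 = 4P, so P = 8 and Q = 21.
After the shift, demand is Qd = 25 - 2P and supply is Qs = 2P + 9.
Clearing the new market: 25 - 2P = 2P + 9, so P = 4 and Q = 17.
ΔP = 4 − 8 = -4.

-4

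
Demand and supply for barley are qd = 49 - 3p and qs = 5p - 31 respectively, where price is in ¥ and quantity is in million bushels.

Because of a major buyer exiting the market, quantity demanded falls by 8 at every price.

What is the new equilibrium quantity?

14

Initially, 49 - 3p = 5p - 31, so 80 = 8p and p = 10, q = 19.
After the shift, demand is qd = 41 - 3p and supply is qs = 5p - 31.
Clearing the new market: 41 - 3p = 5p - 31, so p = 9 and q = 14.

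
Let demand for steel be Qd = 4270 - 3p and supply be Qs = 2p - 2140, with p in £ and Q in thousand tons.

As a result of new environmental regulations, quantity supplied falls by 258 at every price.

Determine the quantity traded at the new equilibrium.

269.2

Initially, 4270 - 3p = 2p - 2140, so 6410 = 5p and p = 1282, Q = 424.
The new curves are Qd = 4270 - 3p (demand) and Qs = 2p - 2398 (supply).
Setting them equal: 4270 - 3p = 2p - 2398 → 6668 = 5p, so p = 1333.6 and Q = 269.2.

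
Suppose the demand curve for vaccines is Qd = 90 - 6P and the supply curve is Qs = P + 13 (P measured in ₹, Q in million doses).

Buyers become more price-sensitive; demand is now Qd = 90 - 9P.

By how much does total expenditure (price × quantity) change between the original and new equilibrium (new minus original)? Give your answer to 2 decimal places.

-104.61

Before the shock: 90 - 6P = P + 13 ⇒ 77 = 7P ⇒ P = 11, Q = 24.
The shock moves the curves to Qd = 90 - 9P and Qs = P + 13.
Equate the new curves: 90 - 9P = P + 13, giving 77 = 10P, P = 7.7, Q = 20.7.
Expenditure moves from 11×24 = 264 to 7.7×20.7 = 159.39; change = -104.61.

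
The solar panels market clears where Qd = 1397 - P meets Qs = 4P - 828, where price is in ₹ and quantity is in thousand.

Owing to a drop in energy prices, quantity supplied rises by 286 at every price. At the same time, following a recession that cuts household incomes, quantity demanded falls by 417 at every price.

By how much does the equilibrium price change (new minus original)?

Original equilibrium: 1397 - P = 4P - 828 gives 2225 = 5P, so P = 445 and Q = 952.
The shock moves the curves to Qd = 980 - P and Qs = 4P - 542.
New equilibrium: 980 - P = 4P - 542 ⇒ 1522 = 5P ⇒ P = 304.4, Q = 675.6.
ΔP = 304.4 − 445 = -140.6.

-140.6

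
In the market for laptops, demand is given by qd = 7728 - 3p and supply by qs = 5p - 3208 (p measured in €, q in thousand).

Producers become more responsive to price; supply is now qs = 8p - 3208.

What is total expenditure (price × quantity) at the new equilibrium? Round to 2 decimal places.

Solve the original market: 7728 - 3p = 5p - 3208, hence p = 1367 and q = 3627.
With the change applied: demand qd = 7728 - 3p, supply qs = 8p - 3208.
Setting them equal: 7728 - 3p = 8p - 3208 → 10936 = 11p, so p = 10936/11 ≈ 994.1818 and q = 52200/11 ≈ 4745.4545.
New expenditure = 994.1818 × 4745.4545 = 4717844.63.

4717844.63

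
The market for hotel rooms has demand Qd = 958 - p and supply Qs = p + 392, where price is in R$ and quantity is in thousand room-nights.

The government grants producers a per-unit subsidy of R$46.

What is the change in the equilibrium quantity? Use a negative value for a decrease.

+23

Original equilibrium: 958 - p = p + 392 gives 566 = 2p, so p = 283 and Q = 675.
Since sellers receive the price plus the subsidy, the effective supply curve becomes Qs = p + 438.
Setting them equal: 958 - p = p + 438 → 520 = 2p, so p = 260 and Q = 698.
ΔQ = 698 − 675 = +23.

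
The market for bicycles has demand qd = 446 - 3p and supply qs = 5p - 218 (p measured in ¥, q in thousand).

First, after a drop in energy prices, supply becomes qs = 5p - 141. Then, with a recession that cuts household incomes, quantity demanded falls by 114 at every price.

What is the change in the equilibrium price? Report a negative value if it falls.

-23.875

Original equilibrium: 446 - 3p = 5p - 218 gives 664 = 8p, so p = 83 and q = 197.
With the change applied: demand qd = 332 - 3p, supply qs = 5p - 141.
Clearing the new market: 332 - 3p = 5p - 141, so p = 59.125 and q = 154.625.
Δp = 59.125 − 83 = -23.875.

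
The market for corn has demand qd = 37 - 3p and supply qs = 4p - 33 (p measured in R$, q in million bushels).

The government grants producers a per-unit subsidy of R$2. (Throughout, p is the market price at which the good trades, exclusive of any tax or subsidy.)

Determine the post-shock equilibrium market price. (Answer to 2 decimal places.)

Solve the original market: 37 - 3p = 4p - 33, hence p = 10 and q = 7.
Since sellers receive the price plus the subsidy, the effective supply curve becomes qs = 4p - 25.
Setting them equal: 37 - 3p = 4p - 25 → 62 = 7p, so p = 62/7 ≈ 8.8571 and q = 73/7 ≈ 10.4286.

8.86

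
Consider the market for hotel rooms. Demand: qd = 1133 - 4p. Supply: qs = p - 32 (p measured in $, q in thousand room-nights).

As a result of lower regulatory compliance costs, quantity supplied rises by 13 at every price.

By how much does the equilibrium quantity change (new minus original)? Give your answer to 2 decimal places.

Solve the original market: 1133 - 4p = p - 32, hence p = 233 and q = 201.
The new curves are qd = 1133 - 4p (demand) and qs = p - 19 (supply).
Clearing the new market: 1133 - 4p = p - 19, so p = 230.4 and q = 211.4.
Δq = 211.4 − 201 = +10.40.

+10.40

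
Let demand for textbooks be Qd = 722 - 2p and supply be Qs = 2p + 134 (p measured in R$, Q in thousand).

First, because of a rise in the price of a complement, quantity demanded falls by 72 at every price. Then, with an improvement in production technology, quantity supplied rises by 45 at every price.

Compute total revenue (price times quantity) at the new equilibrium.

48807.375

Solve the original market: 722 - 2p = 2p + 134, hence p = 147 and Q = 428.
With the change applied: demand Qd = 650 - 2p, supply Qs = 2p + 179.
Equate the new curves: 650 - 2p = 2p + 179, giving 471 = 4p, p = 117.75, Q = 414.5.
New expenditure = 117.75 × 414.5 = 48807.375.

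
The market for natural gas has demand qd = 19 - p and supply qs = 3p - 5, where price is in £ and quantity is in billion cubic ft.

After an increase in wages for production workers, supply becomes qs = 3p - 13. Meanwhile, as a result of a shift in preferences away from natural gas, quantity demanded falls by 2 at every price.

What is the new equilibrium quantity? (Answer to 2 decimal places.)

Initially, 19 - p = 3p - 5, so 24 = 4p and p = 6, q = 13.
With the change applied: demand qd = 17 - p, supply qs = 3p - 13.
Equate the new curves: 17 - p = 3p - 13, giving 30 = 4p, p = 7.5, q = 9.5.

9.50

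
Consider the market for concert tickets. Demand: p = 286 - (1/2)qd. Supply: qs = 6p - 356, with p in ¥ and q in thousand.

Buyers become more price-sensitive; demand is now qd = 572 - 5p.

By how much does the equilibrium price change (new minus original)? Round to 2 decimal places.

Before the shock: 572 - 2p = 6p - 356 ⇒ 928 = 8p ⇒ p = 116, q = 340.
The shock moves the curves to qd = 572 - 5p and qs = 6p - 356.
Setting them equal: 572 - 5p = 6p - 356 → 928 = 11p, so p = 928/11 ≈ 84.3636 and q = 1652/11 ≈ 150.1818.
Δp = 84.3636 − 116 = -31.64.

-31.64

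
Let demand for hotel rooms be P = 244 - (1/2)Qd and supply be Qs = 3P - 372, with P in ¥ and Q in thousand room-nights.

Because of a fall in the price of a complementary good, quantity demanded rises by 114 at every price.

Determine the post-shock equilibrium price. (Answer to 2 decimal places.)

Initially, 488 - 2P = 3P - 372, so 860 = 5P and P = 172, Q = 144.
The new curves are Qd = 602 - 2P (demand) and Qs = 3P - 372 (supply).
New equilibrium: 602 - 2P = 3P - 372 ⇒ 974 = 5P ⇒ P = 194.8, Q = 212.4.

194.80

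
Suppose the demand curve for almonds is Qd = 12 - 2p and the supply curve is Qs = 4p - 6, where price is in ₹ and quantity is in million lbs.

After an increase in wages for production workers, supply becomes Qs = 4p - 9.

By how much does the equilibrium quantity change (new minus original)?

-1

Before the shock: 12 - 2p = 4p - 6 ⇒ 18 = 6p ⇒ p = 3, Q = 6.
The new curves are Qd = 12 - 2p (demand) and Qs = 4p - 9 (supply).
New equilibrium: 12 - 2p = 4p - 9 ⇒ 21 = 6p ⇒ p = 3.5, Q = 5.
ΔQ = 5 − 6 = -1.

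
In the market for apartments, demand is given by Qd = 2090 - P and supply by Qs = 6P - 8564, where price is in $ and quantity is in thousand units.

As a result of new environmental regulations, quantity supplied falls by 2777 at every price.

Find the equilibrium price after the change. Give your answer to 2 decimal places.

1918.71

Solve the original market: 2090 - P = 6P - 8564, hence P = 1522 and Q = 568.
After the shift, demand is Qd = 2090 - P and supply is Qs = 6P - 11341.
Clearing the new market: 2090 - P = 6P - 11341, so P = 13431/7 ≈ 1918.7143 and Q = 1199/7 ≈ 171.2857.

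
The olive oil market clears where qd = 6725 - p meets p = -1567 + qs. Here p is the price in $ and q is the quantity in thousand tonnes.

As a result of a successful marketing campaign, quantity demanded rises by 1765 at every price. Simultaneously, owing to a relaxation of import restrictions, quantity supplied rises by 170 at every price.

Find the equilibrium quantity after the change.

Initially, 6725 - p = p + 1567, so 5158 = 2p and p = 2579, q = 4146.
The shock moves the curves to qd = 8490 - p and qs = p + 1737.
New equilibrium: 8490 - p = p + 1737 ⇒ 6753 = 2p ⇒ p = 3376.5, q = 5113.5.

5113.5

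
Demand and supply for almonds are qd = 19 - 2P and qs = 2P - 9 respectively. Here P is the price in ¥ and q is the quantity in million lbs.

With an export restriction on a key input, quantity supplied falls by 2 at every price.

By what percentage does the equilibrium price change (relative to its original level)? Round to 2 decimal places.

Solve the original market: 19 - 2P = 2P - 9, hence P = 7 and q = 5.
After the shift, demand is qd = 19 - 2P and supply is qs = 2P - 11.
Equate the new curves: 19 - 2P = 2P - 11, giving 30 = 4P, P = 7.5, q = 4.
%ΔP = (7.5 − 7) / 7 × 100 = +7.14%.

+7.14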